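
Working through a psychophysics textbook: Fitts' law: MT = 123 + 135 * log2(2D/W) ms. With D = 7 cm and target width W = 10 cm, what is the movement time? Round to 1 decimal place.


MT = 123 + 135 * log2(2*7/10)
2D/W = 1.4
log2(1.4) = 0.4854
MT = 123 + 135 * 0.4854
= 188.5 ms


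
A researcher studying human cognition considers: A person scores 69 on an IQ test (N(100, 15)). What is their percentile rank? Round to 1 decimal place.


z = (IQ - mean) / SD
z = (69 - 100) / 15 = -2.0667
Percentile = Phi(-2.0667) * 100
Phi(-2.0667) = 0.019381
= 1.9


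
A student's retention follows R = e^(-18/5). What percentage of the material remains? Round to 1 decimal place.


R = e^(-t/S)
-t/S = -18/5 = -3.6
R = e^(-3.6) = 0.027324
Percentage = 0.027324 * 100
= 2.7


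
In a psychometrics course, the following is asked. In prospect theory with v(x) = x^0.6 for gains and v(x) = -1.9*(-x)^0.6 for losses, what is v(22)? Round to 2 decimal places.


Since x = 22 >= 0, use v(x) = x^0.6
22^0.6 = 6.3893
v(22) = 6.39


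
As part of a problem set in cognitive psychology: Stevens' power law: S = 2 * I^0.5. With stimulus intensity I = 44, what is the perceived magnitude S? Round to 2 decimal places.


S = 2 * 44^0.5
44^0.5 = 6.6332
S = 2 * 6.6332
= 13.27


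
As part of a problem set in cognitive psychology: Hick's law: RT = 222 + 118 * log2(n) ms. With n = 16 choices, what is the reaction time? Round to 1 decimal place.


RT = 222 + 118 * log2(16)
log2(16) = 4.0
RT = 222 + 118 * 4.0
= 222 + 472.0
= 694.0 ms


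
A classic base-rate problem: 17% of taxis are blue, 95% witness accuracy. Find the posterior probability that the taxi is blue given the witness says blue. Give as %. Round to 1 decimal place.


P(blue | says blue) = P(says blue | blue)*P(blue) / [P(says blue | blue)*P(blue) + P(says blue | not blue)*P(not blue)]
Numerator = 0.95 * 0.17 = 0.1615
False identification = 0.05 * 0.83 = 0.0415
P = 0.1615 / (0.1615 + 0.0415)
= 0.1615 / 0.203
As percentage = 79.6


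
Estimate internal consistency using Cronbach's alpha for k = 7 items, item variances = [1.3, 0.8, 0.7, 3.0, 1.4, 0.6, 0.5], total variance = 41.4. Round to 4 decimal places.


alpha = (k/(k-1)) * (1 - sum(s_i^2)/s_total^2)
sum(item variances) = 8.3
k/(k-1) = 7/6 = 1.166667
1 - 8.3/41.4 = 1 - 0.200483 = 0.799517
alpha = 1.166667 * 0.799517
= 0.9328


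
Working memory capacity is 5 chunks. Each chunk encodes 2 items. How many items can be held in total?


Total items = chunks * items_per_chunk
= 5 * 2
= 10


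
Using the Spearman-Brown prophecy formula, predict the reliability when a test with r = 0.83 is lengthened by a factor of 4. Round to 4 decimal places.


r_new = n*r / (1 + (n-1)*r)
Numerator = 4 * 0.83 = 3.32
Denominator = 1 + 3 * 0.83 = 3.49
r_new = 3.32 / 3.49
= 0.9513


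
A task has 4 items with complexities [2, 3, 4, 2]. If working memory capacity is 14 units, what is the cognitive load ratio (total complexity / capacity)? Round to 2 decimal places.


Total complexity = 2 + 3 + 4 + 2 = 11
Load = total / capacity = 11 / 14
= 0.79


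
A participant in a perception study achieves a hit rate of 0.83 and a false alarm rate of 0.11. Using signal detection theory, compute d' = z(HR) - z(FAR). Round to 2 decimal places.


d' = z(HR) - z(FAR)
z(0.83) = 0.9542
z(0.11) = -1.2265
d' = 0.9542 - -1.2265
= 2.18


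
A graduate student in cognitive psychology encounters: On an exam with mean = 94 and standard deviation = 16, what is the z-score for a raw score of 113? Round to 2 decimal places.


z = (X - mu) / sigma
= (113 - 94) / 16
= 19 / 16
= 1.19


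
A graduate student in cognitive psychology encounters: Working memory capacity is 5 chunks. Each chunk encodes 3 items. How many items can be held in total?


Total items = chunks * items_per_chunk
= 5 * 3
= 15


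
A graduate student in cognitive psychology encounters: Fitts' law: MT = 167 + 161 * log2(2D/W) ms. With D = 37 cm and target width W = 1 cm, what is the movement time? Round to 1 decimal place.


MT = 167 + 161 * log2(2*37/1)
2D/W = 74.0
log2(74.0) = 6.2095
MT = 167 + 161 * 6.2095
= 1166.7 ms


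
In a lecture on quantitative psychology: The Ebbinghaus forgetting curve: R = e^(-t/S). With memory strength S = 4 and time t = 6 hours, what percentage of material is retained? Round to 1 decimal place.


R = e^(-t/S)
-t/S = -6/4 = -1.5
R = e^(-1.5) = 0.22313
Percentage = 0.22313 * 100
= 22.3


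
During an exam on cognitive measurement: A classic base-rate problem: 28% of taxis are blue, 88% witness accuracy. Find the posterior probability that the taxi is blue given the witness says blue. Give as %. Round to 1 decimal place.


P(blue | says blue) = P(says blue | blue)*P(blue) / [P(says blue | blue)*P(blue) + P(says blue | not blue)*P(not blue)]
Numerator = 0.88 * 0.28 = 0.2464
False identification = 0.12 * 0.72 = 0.0864
P = 0.2464 / (0.2464 + 0.0864)
= 0.2464 / 0.3328
As percentage = 74.0


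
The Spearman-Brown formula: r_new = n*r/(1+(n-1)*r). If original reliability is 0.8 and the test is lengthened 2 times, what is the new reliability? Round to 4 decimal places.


r_new = n*r / (1 + (n-1)*r)
Numerator = 2 * 0.8 = 1.6
Denominator = 1 + 1 * 0.8 = 1.8
r_new = 1.6 / 1.8
= 0.8889


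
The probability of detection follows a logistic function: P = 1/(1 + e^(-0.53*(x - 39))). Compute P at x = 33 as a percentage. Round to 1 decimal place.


P(x) = 1/(1 + e^(-0.53*(33 - 39)))
Exponent = -0.53 * -6 = 3.18
e^(3.18) = 24.046754
P = 1/(1 + 24.046754) = 0.039925
Percentage = 4.0


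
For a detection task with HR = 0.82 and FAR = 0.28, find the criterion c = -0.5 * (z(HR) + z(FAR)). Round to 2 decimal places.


c = -0.5 * (z(HR) + z(FAR))
z(0.82) = 0.9154
z(0.28) = -0.5828
c = -0.5 * (0.9154 + -0.5828)
= -0.5 * 0.3326
= -0.17


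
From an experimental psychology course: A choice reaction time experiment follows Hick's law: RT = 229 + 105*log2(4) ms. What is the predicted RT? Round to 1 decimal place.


RT = 229 + 105 * log2(4)
log2(4) = 2.0
RT = 229 + 105 * 2.0
= 229 + 210.0
= 439.0 ms


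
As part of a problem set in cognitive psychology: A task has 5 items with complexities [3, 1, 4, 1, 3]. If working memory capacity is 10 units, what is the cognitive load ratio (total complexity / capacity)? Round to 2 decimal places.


Total complexity = 3 + 1 + 4 + 1 + 3 = 12
Load = total / capacity = 12 / 10
= 1.20


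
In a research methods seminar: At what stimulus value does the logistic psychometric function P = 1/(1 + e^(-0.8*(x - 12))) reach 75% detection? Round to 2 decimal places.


At P = 0.75: 0.75 = 1/(1 + e^(-k*(x-x0)))
Solving: e^(-k*(x-x0)) = 1/3
x = x0 + ln(3)/k
ln(3) = 1.0986
x = 12 + 1.0986/0.8
= 12 + 1.3732
= 13.37


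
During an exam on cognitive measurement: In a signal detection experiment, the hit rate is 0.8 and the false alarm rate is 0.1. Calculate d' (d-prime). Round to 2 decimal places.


d' = z(HR) - z(FAR)
z(0.8) = 0.8416
z(0.1) = -1.2816
d' = 0.8416 - -1.2816
= 2.12


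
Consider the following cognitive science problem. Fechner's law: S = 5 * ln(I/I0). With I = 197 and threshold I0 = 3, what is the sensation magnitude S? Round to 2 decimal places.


S = 5 * ln(197/3)
I/I0 = 65.666667
ln(65.666667) = 4.1846
S = 5 * 4.1846
= 20.92


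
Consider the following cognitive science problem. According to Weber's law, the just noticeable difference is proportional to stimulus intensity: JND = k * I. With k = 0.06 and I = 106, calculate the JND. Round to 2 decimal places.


JND = k * I
JND = 0.06 * 106
= 6.36


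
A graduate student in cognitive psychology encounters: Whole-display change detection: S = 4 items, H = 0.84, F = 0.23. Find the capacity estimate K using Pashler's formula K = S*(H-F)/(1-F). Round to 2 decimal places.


K = S * (H - F) / (1 - F)
H - F = 0.61
1 - F = 0.77
K = 4 * 0.61 / 0.77
= 3.17


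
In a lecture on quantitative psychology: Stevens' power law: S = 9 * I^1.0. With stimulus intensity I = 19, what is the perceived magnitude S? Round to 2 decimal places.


S = 9 * 19^1.0
19^1.0 = 19.0
S = 9 * 19.0
= 171.00


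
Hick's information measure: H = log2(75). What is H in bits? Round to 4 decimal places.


H = log2(n)
H = log2(75)
= 6.2288


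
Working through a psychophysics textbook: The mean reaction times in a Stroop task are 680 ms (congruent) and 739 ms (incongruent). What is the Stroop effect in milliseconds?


Stroop effect = RT(incongruent) - RT(congruent)
= 739 - 680
= 59 ms


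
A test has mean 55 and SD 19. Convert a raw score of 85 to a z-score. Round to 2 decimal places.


z = (X - mu) / sigma
= (85 - 55) / 19
= 30 / 19
= 1.58


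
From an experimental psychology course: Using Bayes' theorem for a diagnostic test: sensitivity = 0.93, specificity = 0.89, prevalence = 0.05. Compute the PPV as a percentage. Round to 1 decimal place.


PPV = (sens * prev) / (sens * prev + (1-spec) * (1-prev))
Numerator = 0.93 * 0.05 = 0.0465
P(positive and no disease) = (1 - spec) * (1 - prev) = (1 - 0.89) * (1 - 0.05) = 0.1045
Denominator = 0.0465 + 0.1045 = 0.151
PPV = 0.0465 / 0.151 = 0.307947
As percentage = 30.8


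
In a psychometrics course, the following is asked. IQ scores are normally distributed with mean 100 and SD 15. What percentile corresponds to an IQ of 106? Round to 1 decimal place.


z = (IQ - mean) / SD
z = (106 - 100) / 15 = 0.4
Percentile = Phi(0.4) * 100
Phi(0.4) = 0.655422
= 65.5


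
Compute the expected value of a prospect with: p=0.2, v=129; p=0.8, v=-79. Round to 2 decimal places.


EU = sum(p_i * v_i)
0.2 * 129 = 25.8
0.8 * -79 = -63.2
EU = 25.8 + -63.2
= -37.40


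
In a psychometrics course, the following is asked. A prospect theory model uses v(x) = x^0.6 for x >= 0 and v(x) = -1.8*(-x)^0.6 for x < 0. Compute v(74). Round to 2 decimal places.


Since x = 74 >= 0, use v(x) = x^0.6
74^0.6 = 13.2294
v(74) = 13.23


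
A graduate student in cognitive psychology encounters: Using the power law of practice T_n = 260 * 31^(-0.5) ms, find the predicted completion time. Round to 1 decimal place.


T_n = 260 * 31^(-0.5)
31^(-0.5) = 0.179605
T_n = 260 * 0.179605
= 46.7 ms


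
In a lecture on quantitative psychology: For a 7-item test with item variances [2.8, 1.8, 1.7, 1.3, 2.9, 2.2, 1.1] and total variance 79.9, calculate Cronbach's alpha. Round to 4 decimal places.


alpha = (k/(k-1)) * (1 - sum(s_i^2)/s_total^2)
sum(item variances) = 13.8
k/(k-1) = 7/6 = 1.166667
1 - 13.8/79.9 = 1 - 0.172716 = 0.827284
alpha = 1.166667 * 0.827284
= 0.9652


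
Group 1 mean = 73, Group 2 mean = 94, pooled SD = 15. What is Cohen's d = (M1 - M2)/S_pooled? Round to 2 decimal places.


Cohen's d = (M1 - M2) / S_pooled
= (73 - 94) / 15
= -21 / 15
= -1.40


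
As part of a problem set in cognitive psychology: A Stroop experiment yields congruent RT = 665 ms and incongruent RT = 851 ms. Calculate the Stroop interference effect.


Stroop effect = RT(incongruent) - RT(congruent)
= 851 - 665
= 186 ms


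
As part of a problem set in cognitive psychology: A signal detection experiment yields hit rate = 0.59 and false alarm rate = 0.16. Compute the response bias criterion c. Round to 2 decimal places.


c = -0.5 * (z(HR) + z(FAR))
z(0.59) = 0.2275
z(0.16) = -0.9945
c = -0.5 * (0.2275 + -0.9945)
= -0.5 * -0.767
= 0.38


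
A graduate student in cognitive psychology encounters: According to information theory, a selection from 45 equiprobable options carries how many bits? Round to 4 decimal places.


H = log2(n)
H = log2(45)
= 5.4919


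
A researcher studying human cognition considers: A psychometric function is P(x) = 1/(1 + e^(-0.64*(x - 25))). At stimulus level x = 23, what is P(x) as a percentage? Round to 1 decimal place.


P(x) = 1/(1 + e^(-0.64*(23 - 25)))
Exponent = -0.64 * -2 = 1.28
e^(1.28) = 3.59664
P = 1/(1 + 3.59664) = 0.21755
Percentage = 21.8


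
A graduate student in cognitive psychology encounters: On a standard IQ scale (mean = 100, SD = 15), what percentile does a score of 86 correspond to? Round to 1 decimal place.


z = (IQ - mean) / SD
z = (86 - 100) / 15 = -0.9333
Percentile = Phi(-0.9333) * 100
Phi(-0.9333) = 0.175333
= 17.5


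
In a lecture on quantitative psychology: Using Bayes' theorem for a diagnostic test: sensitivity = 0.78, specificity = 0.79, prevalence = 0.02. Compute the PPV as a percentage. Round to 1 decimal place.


PPV = (sens * prev) / (sens * prev + (1-spec) * (1-prev))
Numerator = 0.78 * 0.02 = 0.0156
P(positive and no disease) = (1 - spec) * (1 - prev) = (1 - 0.79) * (1 - 0.02) = 0.2058
Denominator = 0.0156 + 0.2058 = 0.2214
PPV = 0.0156 / 0.2214 = 0.070461
As percentage = 7.0


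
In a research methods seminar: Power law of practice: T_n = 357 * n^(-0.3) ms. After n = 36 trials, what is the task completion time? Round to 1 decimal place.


T_n = 357 * 36^(-0.3)
36^(-0.3) = 0.341279
T_n = 357 * 0.341279
= 121.8 ms


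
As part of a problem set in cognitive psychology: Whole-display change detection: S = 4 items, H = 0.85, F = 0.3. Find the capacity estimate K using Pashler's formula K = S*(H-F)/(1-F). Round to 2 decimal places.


K = S * (H - F) / (1 - F)
H - F = 0.55
1 - F = 0.7
K = 4 * 0.55 / 0.7
= 3.14


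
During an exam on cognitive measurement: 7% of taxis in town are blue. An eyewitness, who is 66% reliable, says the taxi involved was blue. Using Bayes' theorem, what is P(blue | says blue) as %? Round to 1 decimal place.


P(blue | says blue) = P(says blue | blue)*P(blue) / [P(says blue | blue)*P(blue) + P(says blue | not blue)*P(not blue)]
Numerator = 0.66 * 0.07 = 0.0462
False identification = 0.34 * 0.93 = 0.3162
P = 0.0462 / (0.0462 + 0.3162)
= 0.0462 / 0.3624
As percentage = 12.7


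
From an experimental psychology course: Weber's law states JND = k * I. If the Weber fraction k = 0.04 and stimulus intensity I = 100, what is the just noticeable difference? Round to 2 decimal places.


JND = k * I
JND = 0.04 * 100
= 4.00


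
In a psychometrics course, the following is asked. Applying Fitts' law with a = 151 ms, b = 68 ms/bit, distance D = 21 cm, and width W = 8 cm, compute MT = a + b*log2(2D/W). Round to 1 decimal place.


MT = 151 + 68 * log2(2*21/8)
2D/W = 5.25
log2(5.25) = 2.3923
MT = 151 + 68 * 2.3923
= 313.7 ms


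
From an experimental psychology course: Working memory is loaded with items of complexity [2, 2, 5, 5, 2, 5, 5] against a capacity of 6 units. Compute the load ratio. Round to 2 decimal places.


Total complexity = 2 + 2 + 5 + 5 + 2 + 5 + 5 = 26
Load = total / capacity = 26 / 6
= 4.33


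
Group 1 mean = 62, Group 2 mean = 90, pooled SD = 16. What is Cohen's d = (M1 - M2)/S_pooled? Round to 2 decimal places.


Cohen's d = (M1 - M2) / S_pooled
= (62 - 90) / 16
= -28 / 16
= -1.75


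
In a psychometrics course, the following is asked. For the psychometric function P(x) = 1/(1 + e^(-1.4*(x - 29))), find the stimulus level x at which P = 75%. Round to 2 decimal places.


At P = 0.75: 0.75 = 1/(1 + e^(-k*(x-x0)))
Solving: e^(-k*(x-x0)) = 1/3
x = x0 + ln(3)/k
ln(3) = 1.0986
x = 29 + 1.0986/1.4
= 29 + 0.7847
= 29.78


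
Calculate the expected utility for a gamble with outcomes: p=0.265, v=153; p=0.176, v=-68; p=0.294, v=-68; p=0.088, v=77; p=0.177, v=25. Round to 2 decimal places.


EU = sum(p_i * v_i)
0.265 * 153 = 40.545
0.176 * -68 = -11.968
0.294 * -68 = -19.992
0.088 * 77 = 6.776
0.177 * 25 = 4.425
EU = 40.545 + -11.968 + -19.992 + 6.776 + 4.425
= 19.79


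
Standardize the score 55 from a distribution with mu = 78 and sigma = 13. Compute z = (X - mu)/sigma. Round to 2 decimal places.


z = (X - mu) / sigma
= (55 - 78) / 13
= -23 / 13
= -1.77


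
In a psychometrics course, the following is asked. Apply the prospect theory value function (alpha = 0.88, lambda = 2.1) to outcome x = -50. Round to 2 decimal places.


Since x = -50 < 0, use v(x) = -lambda*(-x)^alpha
(-x) = 50
50^0.88 = 31.2675
v(-50) = -2.1 * 31.2675
= -65.66


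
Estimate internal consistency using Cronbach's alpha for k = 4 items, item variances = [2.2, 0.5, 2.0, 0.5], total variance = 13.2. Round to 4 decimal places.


alpha = (k/(k-1)) * (1 - sum(s_i^2)/s_total^2)
sum(item variances) = 5.2
k/(k-1) = 4/3 = 1.333333
1 - 5.2/13.2 = 1 - 0.393939 = 0.606061
alpha = 1.333333 * 0.606061
= 0.8081


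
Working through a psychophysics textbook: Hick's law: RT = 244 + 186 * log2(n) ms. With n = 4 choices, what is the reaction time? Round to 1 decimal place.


RT = 244 + 186 * log2(4)
log2(4) = 2.0
RT = 244 + 186 * 2.0
= 244 + 372.0
= 616.0 ms


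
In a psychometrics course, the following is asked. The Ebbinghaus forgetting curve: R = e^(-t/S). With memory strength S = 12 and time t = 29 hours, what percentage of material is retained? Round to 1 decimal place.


R = e^(-t/S)
-t/S = -29/12 = -2.416667
R = e^(-2.416667) = 0.089218
Percentage = 0.089218 * 100
= 8.9


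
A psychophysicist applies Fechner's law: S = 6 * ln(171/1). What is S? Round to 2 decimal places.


S = 6 * ln(171/1)
I/I0 = 171.0
ln(171.0) = 5.1417
S = 6 * 5.1417
= 30.85


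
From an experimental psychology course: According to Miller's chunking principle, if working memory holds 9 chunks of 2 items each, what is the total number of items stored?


Total items = chunks * items_per_chunk
= 9 * 2
= 18


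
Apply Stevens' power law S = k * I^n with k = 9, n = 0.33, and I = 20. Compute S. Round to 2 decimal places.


S = 9 * 20^0.33
20^0.33 = 2.6874
S = 9 * 2.6874
= 24.19


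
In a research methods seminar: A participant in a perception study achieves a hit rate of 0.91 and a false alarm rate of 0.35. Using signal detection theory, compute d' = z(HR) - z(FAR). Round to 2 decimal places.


d' = z(HR) - z(FAR)
z(0.91) = 1.3408
z(0.35) = -0.3853
d' = 1.3408 - -0.3853
= 1.73


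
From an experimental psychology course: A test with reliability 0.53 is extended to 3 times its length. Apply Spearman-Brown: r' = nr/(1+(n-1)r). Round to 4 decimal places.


r_new = n*r / (1 + (n-1)*r)
Numerator = 3 * 0.53 = 1.59
Denominator = 1 + 2 * 0.53 = 2.06
r_new = 1.59 / 2.06
= 0.7718


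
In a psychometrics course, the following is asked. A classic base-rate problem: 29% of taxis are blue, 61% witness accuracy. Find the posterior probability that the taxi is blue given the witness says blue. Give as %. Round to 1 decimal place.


P(blue | says blue) = P(says blue | blue)*P(blue) / [P(says blue | blue)*P(blue) + P(says blue | not blue)*P(not blue)]
Numerator = 0.61 * 0.29 = 0.1769
False identification = 0.39 * 0.71 = 0.2769
P = 0.1769 / (0.1769 + 0.2769)
= 0.1769 / 0.4538
As percentage = 39.0


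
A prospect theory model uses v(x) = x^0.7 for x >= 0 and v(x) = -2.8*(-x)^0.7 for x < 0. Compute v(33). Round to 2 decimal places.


Since x = 33 >= 0, use v(x) = x^0.7
33^0.7 = 11.5601
v(33) = 11.56


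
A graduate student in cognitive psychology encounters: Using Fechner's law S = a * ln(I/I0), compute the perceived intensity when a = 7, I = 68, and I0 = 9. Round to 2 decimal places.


S = 7 * ln(68/9)
I/I0 = 7.555556
ln(7.555556) = 2.0223
S = 7 * 2.0223
= 14.16


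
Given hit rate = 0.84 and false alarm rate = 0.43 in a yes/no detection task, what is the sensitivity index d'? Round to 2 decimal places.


d' = z(HR) - z(FAR)
z(0.84) = 0.9945
z(0.43) = -0.1764
d' = 0.9945 - -0.1764
= 1.17


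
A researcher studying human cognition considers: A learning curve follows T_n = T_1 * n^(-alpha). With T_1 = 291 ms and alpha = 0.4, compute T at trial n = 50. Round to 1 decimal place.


T_n = 291 * 50^(-0.4)
50^(-0.4) = 0.209128
T_n = 291 * 0.209128
= 60.9 ms


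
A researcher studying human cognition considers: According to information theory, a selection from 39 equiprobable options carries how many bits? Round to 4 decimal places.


H = log2(n)
H = log2(39)
= 5.2854


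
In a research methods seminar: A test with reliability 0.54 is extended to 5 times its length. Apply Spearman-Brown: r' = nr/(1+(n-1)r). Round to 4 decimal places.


r_new = n*r / (1 + (n-1)*r)
Numerator = 5 * 0.54 = 2.7
Denominator = 1 + 4 * 0.54 = 3.16
r_new = 2.7 / 3.16
= 0.8544


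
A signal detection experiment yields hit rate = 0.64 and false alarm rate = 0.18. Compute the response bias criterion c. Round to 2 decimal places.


c = -0.5 * (z(HR) + z(FAR))
z(0.64) = 0.3585
z(0.18) = -0.9154
c = -0.5 * (0.3585 + -0.9154)
= -0.5 * -0.5569
= 0.28


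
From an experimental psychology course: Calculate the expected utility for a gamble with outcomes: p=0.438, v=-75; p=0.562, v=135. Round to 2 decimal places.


EU = sum(p_i * v_i)
0.438 * -75 = -32.85
0.562 * 135 = 75.87
EU = -32.85 + 75.87
= 43.02


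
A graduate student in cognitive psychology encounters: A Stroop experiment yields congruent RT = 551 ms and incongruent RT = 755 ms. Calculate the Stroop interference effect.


Stroop effect = RT(incongruent) - RT(congruent)
= 755 - 551
= 204 ms


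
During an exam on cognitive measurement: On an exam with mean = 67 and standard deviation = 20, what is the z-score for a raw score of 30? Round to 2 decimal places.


z = (X - mu) / sigma
= (30 - 67) / 20
= -37 / 20
= -1.85


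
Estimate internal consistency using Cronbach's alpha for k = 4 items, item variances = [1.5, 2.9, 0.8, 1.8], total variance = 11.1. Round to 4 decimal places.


alpha = (k/(k-1)) * (1 - sum(s_i^2)/s_total^2)
sum(item variances) = 7.0
k/(k-1) = 4/3 = 1.333333
1 - 7.0/11.1 = 1 - 0.630631 = 0.369369
alpha = 1.333333 * 0.369369
= 0.4925


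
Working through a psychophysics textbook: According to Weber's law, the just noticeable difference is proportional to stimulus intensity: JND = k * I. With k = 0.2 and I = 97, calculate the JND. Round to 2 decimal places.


JND = k * I
JND = 0.2 * 97
= 19.40


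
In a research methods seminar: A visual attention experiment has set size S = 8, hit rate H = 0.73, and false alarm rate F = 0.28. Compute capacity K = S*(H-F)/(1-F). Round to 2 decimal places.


K = S * (H - F) / (1 - F)
H - F = 0.45
1 - F = 0.72
K = 8 * 0.45 / 0.72
= 5.00


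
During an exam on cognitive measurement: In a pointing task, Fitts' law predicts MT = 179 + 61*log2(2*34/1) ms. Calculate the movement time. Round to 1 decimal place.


MT = 179 + 61 * log2(2*34/1)
2D/W = 68.0
log2(68.0) = 6.0875
MT = 179 + 61 * 6.0875
= 550.3 ms


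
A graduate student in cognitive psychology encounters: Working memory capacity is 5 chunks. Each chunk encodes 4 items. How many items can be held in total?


Total items = chunks * items_per_chunk
= 5 * 4
= 20


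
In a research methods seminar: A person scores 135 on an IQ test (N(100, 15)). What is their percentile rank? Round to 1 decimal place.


z = (IQ - mean) / SD
z = (135 - 100) / 15 = 2.3333
Percentile = Phi(2.3333) * 100
Phi(2.3333) = 0.990184
= 99.0


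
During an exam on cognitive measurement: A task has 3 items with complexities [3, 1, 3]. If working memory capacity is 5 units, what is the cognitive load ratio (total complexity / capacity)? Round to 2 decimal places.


Total complexity = 3 + 1 + 3 = 7
Load = total / capacity = 7 / 5
= 1.40


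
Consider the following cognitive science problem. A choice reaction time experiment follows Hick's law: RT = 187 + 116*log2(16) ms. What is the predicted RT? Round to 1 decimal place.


RT = 187 + 116 * log2(16)
log2(16) = 4.0
RT = 187 + 116 * 4.0
= 187 + 464.0
= 651.0 ms


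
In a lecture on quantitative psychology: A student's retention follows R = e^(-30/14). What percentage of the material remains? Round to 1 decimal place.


R = e^(-t/S)
-t/S = -30/14 = -2.142857
R = e^(-2.142857) = 0.117319
Percentage = 0.117319 * 100
= 11.7


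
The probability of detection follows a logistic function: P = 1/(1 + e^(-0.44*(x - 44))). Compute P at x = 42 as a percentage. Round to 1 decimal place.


P(x) = 1/(1 + e^(-0.44*(42 - 44)))
Exponent = -0.44 * -2 = 0.88
e^(0.88) = 2.4109
P = 1/(1 + 2.4109) = 0.293178
Percentage = 29.3


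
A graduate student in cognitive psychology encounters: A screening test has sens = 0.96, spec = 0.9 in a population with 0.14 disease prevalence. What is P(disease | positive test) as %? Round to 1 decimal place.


PPV = (sens * prev) / (sens * prev + (1-spec) * (1-prev))
Numerator = 0.96 * 0.14 = 0.1344
P(positive and no disease) = (1 - spec) * (1 - prev) = (1 - 0.9) * (1 - 0.14) = 0.086
Denominator = 0.1344 + 0.086 = 0.2204
PPV = 0.1344 / 0.2204 = 0.6098
As percentage = 61.0


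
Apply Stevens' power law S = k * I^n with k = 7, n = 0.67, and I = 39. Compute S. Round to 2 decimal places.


S = 7 * 39^0.67
39^0.67 = 11.6416
S = 7 * 11.6416
= 81.49


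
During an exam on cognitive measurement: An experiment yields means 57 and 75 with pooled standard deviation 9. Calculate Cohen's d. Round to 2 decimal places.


Cohen's d = (M1 - M2) / S_pooled
= (57 - 75) / 9
= -18 / 9
= -2.00


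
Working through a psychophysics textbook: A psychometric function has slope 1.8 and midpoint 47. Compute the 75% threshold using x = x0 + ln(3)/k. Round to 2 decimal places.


At P = 0.75: 0.75 = 1/(1 + e^(-k*(x-x0)))
Solving: e^(-k*(x-x0)) = 1/3
x = x0 + ln(3)/k
ln(3) = 1.0986
x = 47 + 1.0986/1.8
= 47 + 0.6103
= 47.61


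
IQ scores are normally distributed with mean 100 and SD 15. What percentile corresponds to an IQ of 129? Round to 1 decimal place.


z = (IQ - mean) / SD
z = (129 - 100) / 15 = 1.9333
Percentile = Phi(1.9333) * 100
Phi(1.9333) = 0.9734
= 97.3


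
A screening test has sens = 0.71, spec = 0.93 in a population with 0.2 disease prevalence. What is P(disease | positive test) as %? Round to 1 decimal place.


PPV = (sens * prev) / (sens * prev + (1-spec) * (1-prev))
Numerator = 0.71 * 0.2 = 0.142
P(positive and no disease) = (1 - spec) * (1 - prev) = (1 - 0.93) * (1 - 0.2) = 0.056
Denominator = 0.142 + 0.056 = 0.198
PPV = 0.142 / 0.198 = 0.717172
As percentage = 71.7


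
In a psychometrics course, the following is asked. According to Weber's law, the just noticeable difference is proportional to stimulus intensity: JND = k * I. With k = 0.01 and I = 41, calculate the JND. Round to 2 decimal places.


JND = k * I
JND = 0.01 * 41
= 0.41


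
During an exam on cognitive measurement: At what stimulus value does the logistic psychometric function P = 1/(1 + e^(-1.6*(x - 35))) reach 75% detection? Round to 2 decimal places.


At P = 0.75: 0.75 = 1/(1 + e^(-k*(x-x0)))
Solving: e^(-k*(x-x0)) = 1/3
x = x0 + ln(3)/k
ln(3) = 1.0986
x = 35 + 1.0986/1.6
= 35 + 0.6866
= 35.69


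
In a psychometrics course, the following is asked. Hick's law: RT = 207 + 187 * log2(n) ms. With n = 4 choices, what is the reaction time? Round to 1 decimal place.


RT = 207 + 187 * log2(4)
log2(4) = 2.0
RT = 207 + 187 * 2.0
= 207 + 374.0
= 581.0 ms


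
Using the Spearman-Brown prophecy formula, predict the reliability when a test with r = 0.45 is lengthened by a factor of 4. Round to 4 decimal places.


r_new = n*r / (1 + (n-1)*r)
Numerator = 4 * 0.45 = 1.8
Denominator = 1 + 3 * 0.45 = 2.35
r_new = 1.8 / 2.35
= 0.7660


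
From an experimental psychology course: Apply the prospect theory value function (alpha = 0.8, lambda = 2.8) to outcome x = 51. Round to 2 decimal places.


Since x = 51 >= 0, use v(x) = x^0.8
51^0.8 = 23.2304
v(51) = 23.23


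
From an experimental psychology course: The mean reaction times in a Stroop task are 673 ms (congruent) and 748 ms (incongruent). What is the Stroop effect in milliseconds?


Stroop effect = RT(incongruent) - RT(congruent)
= 748 - 673
= 75 ms


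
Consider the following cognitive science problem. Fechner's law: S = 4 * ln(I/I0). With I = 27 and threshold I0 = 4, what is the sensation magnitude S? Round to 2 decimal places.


S = 4 * ln(27/4)
I/I0 = 6.75
ln(6.75) = 1.9095
S = 4 * 1.9095
= 7.64


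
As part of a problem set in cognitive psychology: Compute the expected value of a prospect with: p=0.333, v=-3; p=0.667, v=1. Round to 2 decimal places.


EU = sum(p_i * v_i)
0.333 * -3 = -0.999
0.667 * 1 = 0.667
EU = -0.999 + 0.667
= -0.33


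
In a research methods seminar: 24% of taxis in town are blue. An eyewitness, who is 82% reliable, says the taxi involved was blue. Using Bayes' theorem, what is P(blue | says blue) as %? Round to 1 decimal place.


P(blue | says blue) = P(says blue | blue)*P(blue) / [P(says blue | blue)*P(blue) + P(says blue | not blue)*P(not blue)]
Numerator = 0.82 * 0.24 = 0.1968
False identification = 0.18 * 0.76 = 0.1368
P = 0.1968 / (0.1968 + 0.1368)
= 0.1968 / 0.3336
As percentage = 59.0


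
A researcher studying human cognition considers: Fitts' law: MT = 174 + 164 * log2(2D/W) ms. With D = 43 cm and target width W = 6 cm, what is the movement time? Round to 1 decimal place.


MT = 174 + 164 * log2(2*43/6)
2D/W = 14.333333
log2(14.333333) = 3.8413
MT = 174 + 164 * 3.8413
= 804.0 ms


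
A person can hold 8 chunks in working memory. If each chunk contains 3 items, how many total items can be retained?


Total items = chunks * items_per_chunk
= 8 * 3
= 24


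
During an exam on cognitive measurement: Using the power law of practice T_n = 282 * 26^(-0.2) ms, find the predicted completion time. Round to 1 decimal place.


T_n = 282 * 26^(-0.2)
26^(-0.2) = 0.521201
T_n = 282 * 0.521201
= 147.0 ms


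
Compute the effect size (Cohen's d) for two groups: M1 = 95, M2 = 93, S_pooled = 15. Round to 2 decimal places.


Cohen's d = (M1 - M2) / S_pooled
= (95 - 93) / 15
= 2 / 15
= 0.13


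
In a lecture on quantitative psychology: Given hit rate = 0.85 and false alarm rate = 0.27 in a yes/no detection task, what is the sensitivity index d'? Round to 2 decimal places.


d' = z(HR) - z(FAR)
z(0.85) = 1.0364
z(0.27) = -0.6128
d' = 1.0364 - -0.6128
= 1.65


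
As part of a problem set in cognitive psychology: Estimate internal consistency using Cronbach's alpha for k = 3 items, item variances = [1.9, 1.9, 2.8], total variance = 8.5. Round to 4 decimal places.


alpha = (k/(k-1)) * (1 - sum(s_i^2)/s_total^2)
sum(item variances) = 6.6
k/(k-1) = 3/2 = 1.5
1 - 6.6/8.5 = 1 - 0.776471 = 0.223529
alpha = 1.5 * 0.223529
= 0.3353


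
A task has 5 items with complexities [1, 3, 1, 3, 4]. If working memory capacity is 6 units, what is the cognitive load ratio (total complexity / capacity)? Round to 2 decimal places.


Total complexity = 1 + 3 + 1 + 3 + 4 = 12
Load = total / capacity = 12 / 6
= 2.00


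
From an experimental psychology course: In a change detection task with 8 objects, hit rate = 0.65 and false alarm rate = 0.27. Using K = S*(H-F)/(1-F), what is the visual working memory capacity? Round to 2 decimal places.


K = S * (H - F) / (1 - F)
H - F = 0.38
1 - F = 0.73
K = 8 * 0.38 / 0.73
= 4.16


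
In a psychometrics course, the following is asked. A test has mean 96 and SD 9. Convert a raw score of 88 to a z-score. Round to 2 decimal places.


z = (X - mu) / sigma
= (88 - 96) / 9
= -8 / 9
= -0.89


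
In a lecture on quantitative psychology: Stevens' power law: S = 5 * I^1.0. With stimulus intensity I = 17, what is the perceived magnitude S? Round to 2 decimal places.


S = 5 * 17^1.0
17^1.0 = 17.0
S = 5 * 17.0
= 85.00


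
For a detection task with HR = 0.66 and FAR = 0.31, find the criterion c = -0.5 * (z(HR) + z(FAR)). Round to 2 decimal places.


c = -0.5 * (z(HR) + z(FAR))
z(0.66) = 0.4125
z(0.31) = -0.4959
c = -0.5 * (0.4125 + -0.4959)
= -0.5 * -0.0834
= 0.04


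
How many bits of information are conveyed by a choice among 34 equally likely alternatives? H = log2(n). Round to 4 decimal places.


H = log2(n)
H = log2(34)
= 5.0875


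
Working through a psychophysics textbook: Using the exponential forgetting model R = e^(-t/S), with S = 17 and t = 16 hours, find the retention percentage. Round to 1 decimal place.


R = e^(-t/S)
-t/S = -16/17 = -0.941176
R = e^(-0.941176) = 0.390169
Percentage = 0.390169 * 100
= 39.0


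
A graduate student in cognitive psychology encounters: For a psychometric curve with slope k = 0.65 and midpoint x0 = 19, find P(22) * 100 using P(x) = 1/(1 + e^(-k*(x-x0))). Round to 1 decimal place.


P(x) = 1/(1 + e^(-0.65*(22 - 19)))
Exponent = -0.65 * 3 = -1.95
e^(-1.95) = 0.142274
P = 1/(1 + 0.142274) = 0.875447
Percentage = 87.5


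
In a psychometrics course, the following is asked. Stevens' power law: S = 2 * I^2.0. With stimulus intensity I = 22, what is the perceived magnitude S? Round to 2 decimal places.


S = 2 * 22^2.0
22^2.0 = 484.0
S = 2 * 484.0
= 968.00


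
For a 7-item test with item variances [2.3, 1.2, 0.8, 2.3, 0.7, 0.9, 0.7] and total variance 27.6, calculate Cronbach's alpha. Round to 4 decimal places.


alpha = (k/(k-1)) * (1 - sum(s_i^2)/s_total^2)
sum(item variances) = 8.9
k/(k-1) = 7/6 = 1.166667
1 - 8.9/27.6 = 1 - 0.322464 = 0.677536
alpha = 1.166667 * 0.677536
= 0.7905


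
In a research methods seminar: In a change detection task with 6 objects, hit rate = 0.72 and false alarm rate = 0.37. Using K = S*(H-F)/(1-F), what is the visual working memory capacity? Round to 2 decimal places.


K = S * (H - F) / (1 - F)
H - F = 0.35
1 - F = 0.63
K = 6 * 0.35 / 0.63
= 3.33


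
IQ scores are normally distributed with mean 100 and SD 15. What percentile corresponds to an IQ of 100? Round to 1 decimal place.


z = (IQ - mean) / SD
z = (100 - 100) / 15 = 0.0
Percentile = Phi(0.0) * 100
Phi(0.0) = 0.5
= 50.0


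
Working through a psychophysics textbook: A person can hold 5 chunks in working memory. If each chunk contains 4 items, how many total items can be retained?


Total items = chunks * items_per_chunk
= 5 * 4
= 20


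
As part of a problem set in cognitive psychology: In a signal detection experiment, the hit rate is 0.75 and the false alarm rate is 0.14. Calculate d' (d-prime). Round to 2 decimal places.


d' = z(HR) - z(FAR)
z(0.75) = 0.6745
z(0.14) = -1.0803
d' = 0.6745 - -1.0803
= 1.75


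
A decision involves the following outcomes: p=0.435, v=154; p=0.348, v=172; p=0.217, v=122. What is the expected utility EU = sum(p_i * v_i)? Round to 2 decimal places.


EU = sum(p_i * v_i)
0.435 * 154 = 66.99
0.348 * 172 = 59.856
0.217 * 122 = 26.474
EU = 66.99 + 59.856 + 26.474
= 153.32


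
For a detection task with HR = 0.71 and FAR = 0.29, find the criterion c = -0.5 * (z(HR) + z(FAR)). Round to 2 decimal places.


c = -0.5 * (z(HR) + z(FAR))
z(0.71) = 0.5534
z(0.29) = -0.5534
c = -0.5 * (0.5534 + -0.5534)
= -0.5 * 0.0
= 0.00


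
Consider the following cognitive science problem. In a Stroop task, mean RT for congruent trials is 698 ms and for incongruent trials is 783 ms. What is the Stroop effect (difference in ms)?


Stroop effect = RT(incongruent) - RT(congruent)
= 783 - 698
= 85 ms


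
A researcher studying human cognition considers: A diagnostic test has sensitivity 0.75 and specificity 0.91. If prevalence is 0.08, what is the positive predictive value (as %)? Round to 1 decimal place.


PPV = (sens * prev) / (sens * prev + (1-spec) * (1-prev))
Numerator = 0.75 * 0.08 = 0.06
P(positive and no disease) = (1 - spec) * (1 - prev) = (1 - 0.91) * (1 - 0.08) = 0.0828
Denominator = 0.06 + 0.0828 = 0.1428
PPV = 0.06 / 0.1428 = 0.420168
As percentage = 42.0


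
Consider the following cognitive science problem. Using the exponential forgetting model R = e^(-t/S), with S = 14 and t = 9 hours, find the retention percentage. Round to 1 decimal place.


R = e^(-t/S)
-t/S = -9/14 = -0.642857
R = e^(-0.642857) = 0.525788
Percentage = 0.525788 * 100
= 52.6


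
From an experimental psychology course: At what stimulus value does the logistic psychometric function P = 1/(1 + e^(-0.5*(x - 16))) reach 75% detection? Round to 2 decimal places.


At P = 0.75: 0.75 = 1/(1 + e^(-k*(x-x0)))
Solving: e^(-k*(x-x0)) = 1/3
x = x0 + ln(3)/k
ln(3) = 1.0986
x = 16 + 1.0986/0.5
= 16 + 2.1972
= 18.20


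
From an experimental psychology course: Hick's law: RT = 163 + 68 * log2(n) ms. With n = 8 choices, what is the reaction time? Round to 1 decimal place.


RT = 163 + 68 * log2(8)
log2(8) = 3.0
RT = 163 + 68 * 3.0
= 163 + 204.0
= 367.0 ms


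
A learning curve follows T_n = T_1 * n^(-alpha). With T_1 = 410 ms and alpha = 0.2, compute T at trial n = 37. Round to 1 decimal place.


T_n = 410 * 37^(-0.2)
37^(-0.2) = 0.485691
T_n = 410 * 0.485691
= 199.1 ms


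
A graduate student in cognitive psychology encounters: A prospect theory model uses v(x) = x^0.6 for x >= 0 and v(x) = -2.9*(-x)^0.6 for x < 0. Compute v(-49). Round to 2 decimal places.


Since x = -49 < 0, use v(x) = -lambda*(-x)^alpha
(-x) = 49
49^0.6 = 10.3304
v(-49) = -2.9 * 10.3304
= -29.96


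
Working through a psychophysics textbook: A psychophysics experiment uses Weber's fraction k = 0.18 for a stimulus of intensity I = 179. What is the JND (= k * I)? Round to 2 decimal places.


JND = k * I
JND = 0.18 * 179
= 32.22


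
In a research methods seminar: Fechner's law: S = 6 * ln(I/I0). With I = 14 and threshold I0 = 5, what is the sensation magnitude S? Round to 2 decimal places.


S = 6 * ln(14/5)
I/I0 = 2.8
ln(2.8) = 1.0296
S = 6 * 1.0296
= 6.18


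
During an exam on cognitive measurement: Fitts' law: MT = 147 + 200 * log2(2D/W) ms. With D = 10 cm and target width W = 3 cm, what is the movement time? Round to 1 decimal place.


MT = 147 + 200 * log2(2*10/3)
2D/W = 6.666667
log2(6.666667) = 2.737
MT = 147 + 200 * 2.737
= 694.4 ms


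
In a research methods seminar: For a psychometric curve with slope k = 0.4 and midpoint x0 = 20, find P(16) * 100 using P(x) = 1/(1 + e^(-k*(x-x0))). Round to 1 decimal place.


P(x) = 1/(1 + e^(-0.4*(16 - 20)))
Exponent = -0.4 * -4 = 1.6
e^(1.6) = 4.953032
P = 1/(1 + 4.953032) = 0.167982
Percentage = 16.8


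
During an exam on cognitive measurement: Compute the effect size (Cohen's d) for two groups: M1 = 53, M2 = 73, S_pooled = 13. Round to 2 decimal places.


Cohen's d = (M1 - M2) / S_pooled
= (53 - 73) / 13
= -20 / 13
= -1.54


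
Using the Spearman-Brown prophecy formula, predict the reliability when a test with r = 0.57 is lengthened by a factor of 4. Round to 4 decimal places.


r_new = n*r / (1 + (n-1)*r)
Numerator = 4 * 0.57 = 2.28
Denominator = 1 + 3 * 0.57 = 2.71
r_new = 2.28 / 2.71
= 0.8413


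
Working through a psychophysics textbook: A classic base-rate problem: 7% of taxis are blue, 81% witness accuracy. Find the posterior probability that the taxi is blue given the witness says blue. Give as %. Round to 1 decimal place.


P(blue | says blue) = P(says blue | blue)*P(blue) / [P(says blue | blue)*P(blue) + P(says blue | not blue)*P(not blue)]
Numerator = 0.81 * 0.07 = 0.0567
False identification = 0.19 * 0.93 = 0.1767
P = 0.0567 / (0.0567 + 0.1767)
= 0.0567 / 0.2334
As percentage = 24.3


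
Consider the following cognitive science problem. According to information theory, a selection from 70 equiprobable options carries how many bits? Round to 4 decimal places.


H = log2(n)
H = log2(70)
= 6.1293


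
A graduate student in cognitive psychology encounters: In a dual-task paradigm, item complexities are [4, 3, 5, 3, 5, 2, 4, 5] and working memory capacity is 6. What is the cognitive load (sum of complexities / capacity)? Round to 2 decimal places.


Total complexity = 4 + 3 + 5 + 3 + 5 + 2 + 4 + 5 = 31
Load = total / capacity = 31 / 6
= 5.17


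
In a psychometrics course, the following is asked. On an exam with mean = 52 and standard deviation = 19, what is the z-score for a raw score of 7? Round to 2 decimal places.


z = (X - mu) / sigma
= (7 - 52) / 19
= -45 / 19
= -2.37


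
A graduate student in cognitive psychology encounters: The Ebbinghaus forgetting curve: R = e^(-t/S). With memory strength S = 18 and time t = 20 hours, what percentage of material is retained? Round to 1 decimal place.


R = e^(-t/S)
-t/S = -20/18 = -1.111111
R = e^(-1.111111) = 0.329193
Percentage = 0.329193 * 100
= 32.9
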